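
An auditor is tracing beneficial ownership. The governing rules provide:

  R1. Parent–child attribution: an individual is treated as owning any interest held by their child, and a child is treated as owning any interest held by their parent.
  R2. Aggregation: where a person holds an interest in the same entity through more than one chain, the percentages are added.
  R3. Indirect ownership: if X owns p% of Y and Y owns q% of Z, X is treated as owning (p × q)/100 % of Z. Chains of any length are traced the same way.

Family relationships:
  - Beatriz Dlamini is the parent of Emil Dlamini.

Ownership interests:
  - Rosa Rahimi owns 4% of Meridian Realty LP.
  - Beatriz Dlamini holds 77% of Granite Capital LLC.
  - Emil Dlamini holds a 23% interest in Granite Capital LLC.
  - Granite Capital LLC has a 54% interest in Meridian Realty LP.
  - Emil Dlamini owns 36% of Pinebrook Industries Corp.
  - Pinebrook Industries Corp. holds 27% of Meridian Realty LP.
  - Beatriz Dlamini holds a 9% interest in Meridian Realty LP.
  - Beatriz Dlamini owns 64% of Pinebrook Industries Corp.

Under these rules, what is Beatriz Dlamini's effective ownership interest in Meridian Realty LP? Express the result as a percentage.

90%

By parent–child attribution (R1), Beatriz Dlamini is treated as also owning Emil Dlamini's interest in Pinebrook Industries Corp, giving 64% + 36% = 100%.
By parent–child attribution (R1), Beatriz Dlamini is treated as also owning Emil Dlamini's interest in Granite Capital LLC, giving 77% + 23% = 100%.
Chain via Pinebrook Industries Corp. (R3): 100% × 27% = 27% of Meridian Realty LP.
Chain via Granite Capital LLC (R3): 100% × 54% = 54% of Meridian Realty LP.
Direct interest in Meridian Realty LP: 9%.
Aggregating (R2): 27% + 54% + 9% = 90%.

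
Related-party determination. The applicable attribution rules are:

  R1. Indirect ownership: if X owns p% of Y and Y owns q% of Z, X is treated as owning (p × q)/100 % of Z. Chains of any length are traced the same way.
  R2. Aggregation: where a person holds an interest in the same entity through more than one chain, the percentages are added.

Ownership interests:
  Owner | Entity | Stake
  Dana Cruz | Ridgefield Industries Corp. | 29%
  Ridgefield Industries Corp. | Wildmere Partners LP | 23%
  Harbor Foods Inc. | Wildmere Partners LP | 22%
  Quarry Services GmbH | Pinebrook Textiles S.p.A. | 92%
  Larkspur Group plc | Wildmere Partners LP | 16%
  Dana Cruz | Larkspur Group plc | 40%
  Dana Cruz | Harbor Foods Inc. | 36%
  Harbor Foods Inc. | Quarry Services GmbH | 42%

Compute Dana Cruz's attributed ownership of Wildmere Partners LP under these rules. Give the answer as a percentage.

Chain via Ridgefield Industries Corp. (R1): 29% × 23% = 6.67% of Wildmere Partners LP.
Chain via Larkspur Group plc (R1): 40% × 16% = 6.4% of Wildmere Partners LP.
Chain via Harbor Foods Inc. (R1): 36% × 22% = 7.92% of Wildmere Partners LP.
Aggregating (R2): 6.67% + 6.4% + 7.92% = 20.99%.

20.99%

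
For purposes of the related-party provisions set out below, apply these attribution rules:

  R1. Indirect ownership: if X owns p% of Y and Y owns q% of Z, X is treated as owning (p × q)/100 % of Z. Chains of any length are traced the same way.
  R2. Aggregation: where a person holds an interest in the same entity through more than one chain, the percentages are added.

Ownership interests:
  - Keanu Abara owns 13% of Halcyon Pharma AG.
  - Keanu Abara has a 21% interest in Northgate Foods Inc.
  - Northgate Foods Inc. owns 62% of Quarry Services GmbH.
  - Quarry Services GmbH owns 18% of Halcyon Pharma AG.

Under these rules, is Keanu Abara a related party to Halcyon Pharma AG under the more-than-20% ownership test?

Chain via Northgate Foods Inc. → Quarry Services GmbH (R1): 21% × 62% × 18% = 2.3436% of Halcyon Pharma AG.
Direct interest in Halcyon Pharma AG: 13%.
Aggregating (R2): 2.3436% + 13% = 15.3436%.
15.3436% does not exceed the 20% threshold, so Keanu is not a related party to Halcyon Pharma AG.

No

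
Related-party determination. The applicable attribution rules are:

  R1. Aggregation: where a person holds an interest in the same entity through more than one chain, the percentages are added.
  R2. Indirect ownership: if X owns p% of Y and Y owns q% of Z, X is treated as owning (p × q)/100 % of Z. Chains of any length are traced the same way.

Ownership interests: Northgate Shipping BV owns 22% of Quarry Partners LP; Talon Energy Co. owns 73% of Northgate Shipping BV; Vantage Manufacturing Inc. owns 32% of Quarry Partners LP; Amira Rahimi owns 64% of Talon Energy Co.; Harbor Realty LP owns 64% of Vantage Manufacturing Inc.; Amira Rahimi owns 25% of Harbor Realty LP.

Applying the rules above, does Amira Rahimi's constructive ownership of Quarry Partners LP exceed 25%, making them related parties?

Chain via Talon Energy Co. → Northgate Shipping BV (R2): 64% × 73% × 22% = 10.2784% of Quarry Partners LP.
Chain via Harbor Realty LP → Vantage Manufacturing Inc. (R2): 25% × 64% × 32% = 5.12% of Quarry Partners LP.
Aggregating (R1): 10.2784% + 5.12% = 15.3984%.
15.3984% does not exceed the 25% threshold, so Amira is not a related party to Quarry Partners LP.

No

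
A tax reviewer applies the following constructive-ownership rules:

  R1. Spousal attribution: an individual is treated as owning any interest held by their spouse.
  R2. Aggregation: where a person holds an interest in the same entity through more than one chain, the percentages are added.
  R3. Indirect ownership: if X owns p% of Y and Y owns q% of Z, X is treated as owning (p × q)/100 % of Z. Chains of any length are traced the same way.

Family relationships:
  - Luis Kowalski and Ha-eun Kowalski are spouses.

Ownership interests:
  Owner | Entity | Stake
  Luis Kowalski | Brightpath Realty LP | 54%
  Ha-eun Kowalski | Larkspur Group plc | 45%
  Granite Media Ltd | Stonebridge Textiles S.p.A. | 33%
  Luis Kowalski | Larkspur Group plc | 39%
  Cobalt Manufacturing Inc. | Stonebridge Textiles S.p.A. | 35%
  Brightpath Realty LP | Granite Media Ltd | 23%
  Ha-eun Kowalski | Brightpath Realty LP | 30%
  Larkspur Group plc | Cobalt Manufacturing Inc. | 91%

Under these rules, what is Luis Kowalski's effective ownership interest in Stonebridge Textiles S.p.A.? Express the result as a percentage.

33.1296%

By spousal attribution (R1), Luis Kowalski is treated as also owning Ha-eun Kowalski's interest in Brightpath Realty LP, giving 54% + 30% = 84%.
By spousal attribution (R1), Luis Kowalski is treated as also owning Ha-eun Kowalski's interest in Larkspur Group plc, giving 39% + 45% = 84%.
Chain via Brightpath Realty LP → Granite Media Ltd (R3): 84% × 23% × 33% = 6.3756% of Stonebridge Textiles S.p.A.
Chain via Larkspur Group plc → Cobalt Manufacturing Inc. (R3): 84% × 91% × 35% = 26.754% of Stonebridge Textiles S.p.A.
Aggregating (R2): 6.3756% + 26.754% = 33.1296%.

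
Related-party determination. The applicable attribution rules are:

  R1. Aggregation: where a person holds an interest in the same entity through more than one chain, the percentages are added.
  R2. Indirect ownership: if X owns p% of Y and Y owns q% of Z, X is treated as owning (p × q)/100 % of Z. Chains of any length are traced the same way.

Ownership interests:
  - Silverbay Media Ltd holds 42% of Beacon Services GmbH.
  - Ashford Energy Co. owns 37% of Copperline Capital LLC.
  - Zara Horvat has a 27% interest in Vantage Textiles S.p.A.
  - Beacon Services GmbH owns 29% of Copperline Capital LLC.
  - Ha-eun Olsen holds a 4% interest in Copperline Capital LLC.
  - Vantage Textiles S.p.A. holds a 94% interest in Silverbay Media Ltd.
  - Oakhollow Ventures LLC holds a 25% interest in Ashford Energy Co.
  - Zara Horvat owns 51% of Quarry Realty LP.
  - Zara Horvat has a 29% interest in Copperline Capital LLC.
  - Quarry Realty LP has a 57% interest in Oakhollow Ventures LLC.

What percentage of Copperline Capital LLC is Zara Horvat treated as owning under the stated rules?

Chain via Quarry Realty LP → Oakhollow Ventures LLC → Ashford Energy Co. (R2): 51% × 57% × 25% × 37% = 2.688975% of Copperline Capital LLC.
Chain via Vantage Textiles S.p.A. → Silverbay Media Ltd → Beacon Services GmbH (R2): 27% × 94% × 42% × 29% = 3.091284% of Copperline Capital LLC.
Direct interest in Copperline Capital LLC: 29%.
Aggregating (R1): 2.688975% + 3.091284% + 29% = 34.780259%.

34.780259%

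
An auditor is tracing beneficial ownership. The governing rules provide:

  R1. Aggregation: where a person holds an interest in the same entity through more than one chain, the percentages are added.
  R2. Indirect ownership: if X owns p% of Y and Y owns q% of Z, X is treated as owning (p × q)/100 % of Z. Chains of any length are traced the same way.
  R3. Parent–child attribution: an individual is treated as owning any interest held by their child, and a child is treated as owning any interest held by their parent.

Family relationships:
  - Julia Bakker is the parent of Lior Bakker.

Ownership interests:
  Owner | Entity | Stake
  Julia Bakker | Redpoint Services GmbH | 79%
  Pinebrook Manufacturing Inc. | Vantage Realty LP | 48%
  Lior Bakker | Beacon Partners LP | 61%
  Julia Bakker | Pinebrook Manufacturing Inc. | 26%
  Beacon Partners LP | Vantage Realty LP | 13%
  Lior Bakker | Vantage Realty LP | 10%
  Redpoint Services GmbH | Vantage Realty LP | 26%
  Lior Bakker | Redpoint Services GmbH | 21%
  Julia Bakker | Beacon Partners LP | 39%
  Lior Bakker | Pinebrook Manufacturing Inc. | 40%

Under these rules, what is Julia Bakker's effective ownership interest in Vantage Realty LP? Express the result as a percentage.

By parent–child attribution (R3), Julia Bakker is treated as also owning Lior Bakker's interest in Redpoint Services GmbH, giving 79% + 21% = 100%.
By parent–child attribution (R3), Julia Bakker is treated as also owning Lior Bakker's interest in Pinebrook Manufacturing Inc, giving 26% + 40% = 66%.
By parent–child attribution (R3), Julia Bakker is treated as also owning Lior Bakker's interest in Beacon Partners LP, giving 39% + 61% = 100%.
By parent–child attribution (R3), Julia Bakker is treated as owning Lior Bakker's 10% interest in Vantage Realty LP.
Chain via Redpoint Services GmbH (R2): 100% × 26% = 26% of Vantage Realty LP.
Chain via Pinebrook Manufacturing Inc. (R2): 66% × 48% = 31.68% of Vantage Realty LP.
Chain via Beacon Partners LP (R2): 100% × 13% = 13% of Vantage Realty LP.
Direct interest in Vantage Realty LP: 10%.
Aggregating (R1): 26% + 31.68% + 13% + 10% = 80.68%.

80.68%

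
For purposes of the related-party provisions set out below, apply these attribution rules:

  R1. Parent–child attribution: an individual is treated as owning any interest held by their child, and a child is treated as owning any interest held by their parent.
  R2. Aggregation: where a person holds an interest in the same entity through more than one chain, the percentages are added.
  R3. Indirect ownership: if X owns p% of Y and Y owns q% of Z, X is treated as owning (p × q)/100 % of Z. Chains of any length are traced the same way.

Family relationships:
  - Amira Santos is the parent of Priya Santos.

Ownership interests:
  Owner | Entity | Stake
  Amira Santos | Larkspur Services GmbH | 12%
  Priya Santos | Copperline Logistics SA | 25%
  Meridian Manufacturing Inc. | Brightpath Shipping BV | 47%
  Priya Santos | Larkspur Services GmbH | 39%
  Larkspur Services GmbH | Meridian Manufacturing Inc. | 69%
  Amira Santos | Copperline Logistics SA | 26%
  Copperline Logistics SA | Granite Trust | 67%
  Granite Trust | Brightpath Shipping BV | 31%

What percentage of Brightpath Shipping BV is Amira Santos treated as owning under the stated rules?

By parent–child attribution (R1), Amira Santos is treated as also owning Priya Santos's interest in Copperline Logistics SA, giving 26% + 25% = 51%.
By parent–child attribution (R1), Amira Santos is treated as also owning Priya Santos's interest in Larkspur Services GmbH, giving 12% + 39% = 51%.
Chain via Copperline Logistics SA → Granite Trust (R3): 51% × 67% × 31% = 10.5927% of Brightpath Shipping BV.
Chain via Larkspur Services GmbH → Meridian Manufacturing Inc. (R3): 51% × 69% × 47% = 16.5393% of Brightpath Shipping BV.
Aggregating (R2): 10.5927% + 16.5393% = 27.132%.

27.132%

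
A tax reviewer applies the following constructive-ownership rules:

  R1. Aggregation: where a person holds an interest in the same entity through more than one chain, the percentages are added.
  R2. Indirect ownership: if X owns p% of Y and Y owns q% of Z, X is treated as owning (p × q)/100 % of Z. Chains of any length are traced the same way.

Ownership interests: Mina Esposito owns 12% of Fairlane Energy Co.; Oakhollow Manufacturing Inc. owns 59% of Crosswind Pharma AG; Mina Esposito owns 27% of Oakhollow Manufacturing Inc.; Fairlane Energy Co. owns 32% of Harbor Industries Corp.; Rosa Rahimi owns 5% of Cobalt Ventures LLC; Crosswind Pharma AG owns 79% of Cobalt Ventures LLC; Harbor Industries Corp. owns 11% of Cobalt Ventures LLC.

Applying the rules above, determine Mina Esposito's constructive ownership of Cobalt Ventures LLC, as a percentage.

13.0071%

Chain via Oakhollow Manufacturing Inc. → Crosswind Pharma AG (R2): 27% × 59% × 79% = 12.5847% of Cobalt Ventures LLC.
Chain via Fairlane Energy Co. → Harbor Industries Corp. (R2): 12% × 32% × 11% = 0.4224% of Cobalt Ventures LLC.
Aggregating (R1): 12.5847% + 0.4224% = 13.0071%.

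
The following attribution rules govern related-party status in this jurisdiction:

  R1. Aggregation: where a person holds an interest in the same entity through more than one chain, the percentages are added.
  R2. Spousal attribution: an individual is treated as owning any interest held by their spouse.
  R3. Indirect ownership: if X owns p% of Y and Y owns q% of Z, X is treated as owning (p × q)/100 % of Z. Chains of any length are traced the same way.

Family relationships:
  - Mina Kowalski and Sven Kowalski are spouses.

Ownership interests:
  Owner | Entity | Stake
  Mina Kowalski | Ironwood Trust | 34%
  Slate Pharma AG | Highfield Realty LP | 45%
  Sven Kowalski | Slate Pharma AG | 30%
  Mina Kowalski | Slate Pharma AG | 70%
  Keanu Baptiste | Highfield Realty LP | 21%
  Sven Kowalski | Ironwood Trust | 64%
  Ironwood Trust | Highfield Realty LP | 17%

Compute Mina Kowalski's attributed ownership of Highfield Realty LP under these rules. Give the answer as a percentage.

By spousal attribution (R2), Mina Kowalski is treated as also owning Sven Kowalski's interest in Ironwood Trust, giving 34% + 64% = 98%.
By spousal attribution (R2), Mina Kowalski is treated as also owning Sven Kowalski's interest in Slate Pharma AG, giving 70% + 30% = 100%.
Chain via Ironwood Trust (R3): 98% × 17% = 16.66% of Highfield Realty LP.
Chain via Slate Pharma AG (R3): 100% × 45% = 45% of Highfield Realty LP.
Aggregating (R1): 16.66% + 45% = 61.66%.

61.66%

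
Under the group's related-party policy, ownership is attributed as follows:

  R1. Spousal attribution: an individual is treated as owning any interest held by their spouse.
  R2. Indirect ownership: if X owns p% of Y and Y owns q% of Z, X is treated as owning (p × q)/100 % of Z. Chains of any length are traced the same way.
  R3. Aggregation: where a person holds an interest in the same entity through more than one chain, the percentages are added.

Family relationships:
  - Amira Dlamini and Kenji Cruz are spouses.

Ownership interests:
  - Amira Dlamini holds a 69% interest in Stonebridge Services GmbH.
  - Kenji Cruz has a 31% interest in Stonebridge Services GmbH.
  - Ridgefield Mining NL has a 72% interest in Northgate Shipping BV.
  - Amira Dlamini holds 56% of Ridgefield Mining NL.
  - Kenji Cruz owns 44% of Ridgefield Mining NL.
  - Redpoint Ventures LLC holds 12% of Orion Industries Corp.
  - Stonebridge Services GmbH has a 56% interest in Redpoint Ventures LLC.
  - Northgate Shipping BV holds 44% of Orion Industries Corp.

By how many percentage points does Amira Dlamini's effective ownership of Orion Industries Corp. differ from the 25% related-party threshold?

13.4

By spousal attribution (R1), Amira Dlamini is treated as also owning Kenji Cruz's interest in Ridgefield Mining NL, giving 56% + 44% = 100%.
By spousal attribution (R1), Amira Dlamini is treated as also owning Kenji Cruz's interest in Stonebridge Services GmbH, giving 69% + 31% = 100%.
Chain via Ridgefield Mining NL → Northgate Shipping BV (R2): 100% × 72% × 44% = 31.68% of Orion Industries Corp.
Chain via Stonebridge Services GmbH → Redpoint Ventures LLC (R2): 100% × 56% × 12% = 6.72% of Orion Industries Corp.
Aggregating (R3): 31.68% + 6.72% = 38.4%.
38.4% exceeds the 25% threshold by 13.4 percentage points.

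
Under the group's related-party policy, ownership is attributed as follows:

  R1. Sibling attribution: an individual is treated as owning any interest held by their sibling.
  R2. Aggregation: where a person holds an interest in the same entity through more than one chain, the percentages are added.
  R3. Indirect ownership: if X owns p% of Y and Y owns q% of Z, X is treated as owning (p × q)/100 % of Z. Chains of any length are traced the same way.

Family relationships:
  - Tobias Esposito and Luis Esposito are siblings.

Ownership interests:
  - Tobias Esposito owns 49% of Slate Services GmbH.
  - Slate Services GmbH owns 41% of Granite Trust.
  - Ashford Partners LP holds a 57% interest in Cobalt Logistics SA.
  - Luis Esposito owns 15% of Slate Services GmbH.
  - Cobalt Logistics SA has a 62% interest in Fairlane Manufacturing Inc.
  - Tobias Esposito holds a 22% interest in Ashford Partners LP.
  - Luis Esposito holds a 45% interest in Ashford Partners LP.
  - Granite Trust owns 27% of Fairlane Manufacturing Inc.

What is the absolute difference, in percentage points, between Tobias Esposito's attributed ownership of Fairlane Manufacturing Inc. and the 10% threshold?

By sibling attribution (R1), Tobias Esposito is treated as also owning Luis Esposito's interest in Slate Services GmbH, giving 49% + 15% = 64%.
By sibling attribution (R1), Tobias Esposito is treated as also owning Luis Esposito's interest in Ashford Partners LP, giving 22% + 45% = 67%.
Chain via Slate Services GmbH → Granite Trust (R3): 64% × 41% × 27% = 7.0848% of Fairlane Manufacturing Inc.
Chain via Ashford Partners LP → Cobalt Logistics SA (R3): 67% × 57% × 62% = 23.6778% of Fairlane Manufacturing Inc.
Aggregating (R2): 7.0848% + 23.6778% = 30.7626%.
30.7626% exceeds the 10% threshold by 20.7626 percentage points.

20.7626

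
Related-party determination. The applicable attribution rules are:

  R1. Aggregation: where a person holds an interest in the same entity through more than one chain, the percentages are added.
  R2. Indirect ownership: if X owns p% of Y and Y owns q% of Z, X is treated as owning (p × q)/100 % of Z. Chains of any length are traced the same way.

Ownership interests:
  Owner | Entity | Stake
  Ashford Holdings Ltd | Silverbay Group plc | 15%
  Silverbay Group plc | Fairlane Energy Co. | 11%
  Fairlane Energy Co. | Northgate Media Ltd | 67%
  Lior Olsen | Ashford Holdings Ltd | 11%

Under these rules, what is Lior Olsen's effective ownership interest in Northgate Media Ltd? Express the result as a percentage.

Chain via Ashford Holdings Ltd → Silverbay Group plc → Fairlane Energy Co. (R2): 11% × 15% × 11% × 67% = 0.121605% of Northgate Media Ltd.

0.121605%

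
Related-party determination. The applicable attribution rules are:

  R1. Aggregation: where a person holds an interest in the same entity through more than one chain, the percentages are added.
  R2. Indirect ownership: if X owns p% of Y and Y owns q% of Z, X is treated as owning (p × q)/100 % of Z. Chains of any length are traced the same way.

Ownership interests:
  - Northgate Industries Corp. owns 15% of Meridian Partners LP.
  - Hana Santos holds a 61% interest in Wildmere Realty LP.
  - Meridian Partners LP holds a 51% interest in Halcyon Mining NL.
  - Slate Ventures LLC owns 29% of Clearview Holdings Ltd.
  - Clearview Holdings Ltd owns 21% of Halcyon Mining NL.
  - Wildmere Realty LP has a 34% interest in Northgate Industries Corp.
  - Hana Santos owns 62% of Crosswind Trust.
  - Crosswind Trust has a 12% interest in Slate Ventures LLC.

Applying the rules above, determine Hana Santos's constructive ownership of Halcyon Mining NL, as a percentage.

Chain via Crosswind Trust → Slate Ventures LLC → Clearview Holdings Ltd (R2): 62% × 12% × 29% × 21% = 0.453096% of Halcyon Mining NL.
Chain via Wildmere Realty LP → Northgate Industries Corp. → Meridian Partners LP (R2): 61% × 34% × 15% × 51% = 1.58661% of Halcyon Mining NL.
Aggregating (R1): 0.453096% + 1.58661% = 2.039706%.

2.039706%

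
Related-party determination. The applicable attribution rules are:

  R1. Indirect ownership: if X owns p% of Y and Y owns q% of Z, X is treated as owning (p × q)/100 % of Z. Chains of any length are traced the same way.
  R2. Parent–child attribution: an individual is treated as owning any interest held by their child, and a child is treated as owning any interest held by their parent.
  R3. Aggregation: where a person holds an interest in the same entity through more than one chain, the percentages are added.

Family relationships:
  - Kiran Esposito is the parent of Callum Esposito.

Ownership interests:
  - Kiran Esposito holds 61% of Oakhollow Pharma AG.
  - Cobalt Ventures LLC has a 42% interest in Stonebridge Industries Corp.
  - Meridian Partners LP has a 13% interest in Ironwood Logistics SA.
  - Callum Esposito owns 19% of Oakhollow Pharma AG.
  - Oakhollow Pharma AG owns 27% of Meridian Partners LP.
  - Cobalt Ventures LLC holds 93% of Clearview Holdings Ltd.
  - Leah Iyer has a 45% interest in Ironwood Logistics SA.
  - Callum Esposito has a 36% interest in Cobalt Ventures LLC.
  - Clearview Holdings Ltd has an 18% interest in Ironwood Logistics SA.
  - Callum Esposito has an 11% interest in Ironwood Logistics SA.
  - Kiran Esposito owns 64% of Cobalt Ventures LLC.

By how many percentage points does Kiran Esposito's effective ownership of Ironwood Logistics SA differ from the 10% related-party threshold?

By parent–child attribution (R2), Kiran Esposito is treated as also owning Callum Esposito's interest in Oakhollow Pharma AG, giving 61% + 19% = 80%.
By parent–child attribution (R2), Kiran Esposito is treated as also owning Callum Esposito's interest in Cobalt Ventures LLC, giving 64% + 36% = 100%.
By parent–child attribution (R2), Kiran Esposito is treated as owning Callum Esposito's 11% interest in Ironwood Logistics SA.
Chain via Oakhollow Pharma AG → Meridian Partners LP (R1): 80% × 27% × 13% = 2.808% of Ironwood Logistics SA.
Chain via Cobalt Ventures LLC → Clearview Holdings Ltd (R1): 100% × 93% × 18% = 16.74% of Ironwood Logistics SA.
Direct interest in Ironwood Logistics SA: 11%.
Aggregating (R3): 2.808% + 16.74% + 11% = 30.548%.
30.548% exceeds the 10% threshold by 20.548 percentage points.

20.548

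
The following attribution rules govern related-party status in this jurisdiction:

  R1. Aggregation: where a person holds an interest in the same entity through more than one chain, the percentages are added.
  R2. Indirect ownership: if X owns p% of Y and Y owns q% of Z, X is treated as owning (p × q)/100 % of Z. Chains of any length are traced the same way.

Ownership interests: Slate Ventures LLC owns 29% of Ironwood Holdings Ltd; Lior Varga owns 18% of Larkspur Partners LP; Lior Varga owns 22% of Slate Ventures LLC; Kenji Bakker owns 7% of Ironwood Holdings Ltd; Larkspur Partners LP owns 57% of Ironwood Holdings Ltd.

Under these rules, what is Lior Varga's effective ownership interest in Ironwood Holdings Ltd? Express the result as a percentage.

Chain via Slate Ventures LLC (R2): 22% × 29% = 6.38% of Ironwood Holdings Ltd.
Chain via Larkspur Partners LP (R2): 18% × 57% = 10.26% of Ironwood Holdings Ltd.
Aggregating (R1): 6.38% + 10.26% = 16.64%.

16.64%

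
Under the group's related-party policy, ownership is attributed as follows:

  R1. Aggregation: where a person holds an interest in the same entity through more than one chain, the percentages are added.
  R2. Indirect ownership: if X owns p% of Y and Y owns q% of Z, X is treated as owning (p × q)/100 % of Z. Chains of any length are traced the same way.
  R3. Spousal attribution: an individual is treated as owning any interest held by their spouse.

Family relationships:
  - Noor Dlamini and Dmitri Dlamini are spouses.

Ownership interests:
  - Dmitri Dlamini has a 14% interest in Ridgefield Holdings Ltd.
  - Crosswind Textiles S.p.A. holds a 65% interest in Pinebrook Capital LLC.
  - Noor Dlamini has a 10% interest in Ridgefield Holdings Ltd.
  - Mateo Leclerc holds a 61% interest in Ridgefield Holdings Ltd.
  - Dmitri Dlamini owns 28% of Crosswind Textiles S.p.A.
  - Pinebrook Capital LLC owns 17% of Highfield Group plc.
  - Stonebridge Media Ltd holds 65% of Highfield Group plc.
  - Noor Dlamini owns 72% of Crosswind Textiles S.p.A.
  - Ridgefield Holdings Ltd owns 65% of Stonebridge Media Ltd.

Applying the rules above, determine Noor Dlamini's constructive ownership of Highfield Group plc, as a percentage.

By spousal attribution (R3), Noor Dlamini is treated as also owning Dmitri Dlamini's interest in Crosswind Textiles S.p.A, giving 72% + 28% = 100%.
By spousal attribution (R3), Noor Dlamini is treated as also owning Dmitri Dlamini's interest in Ridgefield Holdings Ltd, giving 10% + 14% = 24%.
Chain via Crosswind Textiles S.p.A. → Pinebrook Capital LLC (R2): 100% × 65% × 17% = 11.05% of Highfield Group plc.
Chain via Ridgefield Holdings Ltd → Stonebridge Media Ltd (R2): 24% × 65% × 65% = 10.14% of Highfield Group plc.
Aggregating (R1): 11.05% + 10.14% = 21.19%.

21.19%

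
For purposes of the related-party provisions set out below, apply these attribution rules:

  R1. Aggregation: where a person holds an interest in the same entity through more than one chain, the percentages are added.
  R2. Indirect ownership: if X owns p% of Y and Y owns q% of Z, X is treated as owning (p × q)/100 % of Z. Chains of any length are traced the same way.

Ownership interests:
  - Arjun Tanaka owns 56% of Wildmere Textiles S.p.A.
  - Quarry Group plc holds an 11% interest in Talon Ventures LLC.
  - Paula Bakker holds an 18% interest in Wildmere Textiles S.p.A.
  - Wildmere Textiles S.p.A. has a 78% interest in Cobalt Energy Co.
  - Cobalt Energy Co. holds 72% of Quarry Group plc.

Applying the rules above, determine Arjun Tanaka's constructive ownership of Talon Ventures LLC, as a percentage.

3.459456%

Chain via Wildmere Textiles S.p.A. → Cobalt Energy Co. → Quarry Group plc (R2): 56% × 78% × 72% × 11% = 3.459456% of Talon Ventures LLC.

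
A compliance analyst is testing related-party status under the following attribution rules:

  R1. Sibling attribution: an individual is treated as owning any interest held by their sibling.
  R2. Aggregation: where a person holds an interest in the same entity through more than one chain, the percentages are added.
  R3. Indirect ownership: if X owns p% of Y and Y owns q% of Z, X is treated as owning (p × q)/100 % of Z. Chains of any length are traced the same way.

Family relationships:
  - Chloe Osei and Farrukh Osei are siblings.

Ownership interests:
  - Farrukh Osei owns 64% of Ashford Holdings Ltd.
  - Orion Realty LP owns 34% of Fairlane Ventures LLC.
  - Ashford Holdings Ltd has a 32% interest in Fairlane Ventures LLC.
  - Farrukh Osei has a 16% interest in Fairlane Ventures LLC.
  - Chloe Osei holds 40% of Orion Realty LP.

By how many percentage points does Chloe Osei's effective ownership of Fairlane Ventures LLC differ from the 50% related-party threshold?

0.08

By sibling attribution (R1), Chloe Osei is treated as owning Farrukh Osei's 64% interest in Ashford Holdings Ltd.
By sibling attribution (R1), Chloe Osei is treated as owning Farrukh Osei's 16% interest in Fairlane Ventures LLC.
Chain via Orion Realty LP (R3): 40% × 34% = 13.6% of Fairlane Ventures LLC.
Chain via Ashford Holdings Ltd (R3): 64% × 32% = 20.48% of Fairlane Ventures LLC.
Direct interest in Fairlane Ventures LLC: 16%.
Aggregating (R2): 13.6% + 20.48% + 16% = 50.08%.
50.08% exceeds the 50% threshold by 0.08 percentage points.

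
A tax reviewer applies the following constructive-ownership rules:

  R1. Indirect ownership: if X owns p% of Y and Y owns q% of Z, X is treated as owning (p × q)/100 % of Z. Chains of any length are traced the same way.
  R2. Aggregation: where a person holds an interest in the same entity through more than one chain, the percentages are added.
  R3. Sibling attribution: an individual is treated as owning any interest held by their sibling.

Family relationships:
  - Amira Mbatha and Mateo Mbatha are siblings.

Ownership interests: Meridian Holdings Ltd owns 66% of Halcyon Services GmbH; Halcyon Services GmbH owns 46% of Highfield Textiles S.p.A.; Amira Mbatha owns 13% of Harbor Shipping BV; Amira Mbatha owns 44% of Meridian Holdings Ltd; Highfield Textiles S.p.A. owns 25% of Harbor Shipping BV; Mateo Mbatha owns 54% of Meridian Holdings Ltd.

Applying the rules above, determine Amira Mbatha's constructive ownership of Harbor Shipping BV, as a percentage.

By sibling attribution (R3), Amira Mbatha is treated as also owning Mateo Mbatha's interest in Meridian Holdings Ltd, giving 44% + 54% = 98%.
Chain via Meridian Holdings Ltd → Halcyon Services GmbH → Highfield Textiles S.p.A. (R1): 98% × 66% × 46% × 25% = 7.4382% of Harbor Shipping BV.
Direct interest in Harbor Shipping BV: 13%.
Aggregating (R2): 7.4382% + 13% = 20.4382%.

20.4382%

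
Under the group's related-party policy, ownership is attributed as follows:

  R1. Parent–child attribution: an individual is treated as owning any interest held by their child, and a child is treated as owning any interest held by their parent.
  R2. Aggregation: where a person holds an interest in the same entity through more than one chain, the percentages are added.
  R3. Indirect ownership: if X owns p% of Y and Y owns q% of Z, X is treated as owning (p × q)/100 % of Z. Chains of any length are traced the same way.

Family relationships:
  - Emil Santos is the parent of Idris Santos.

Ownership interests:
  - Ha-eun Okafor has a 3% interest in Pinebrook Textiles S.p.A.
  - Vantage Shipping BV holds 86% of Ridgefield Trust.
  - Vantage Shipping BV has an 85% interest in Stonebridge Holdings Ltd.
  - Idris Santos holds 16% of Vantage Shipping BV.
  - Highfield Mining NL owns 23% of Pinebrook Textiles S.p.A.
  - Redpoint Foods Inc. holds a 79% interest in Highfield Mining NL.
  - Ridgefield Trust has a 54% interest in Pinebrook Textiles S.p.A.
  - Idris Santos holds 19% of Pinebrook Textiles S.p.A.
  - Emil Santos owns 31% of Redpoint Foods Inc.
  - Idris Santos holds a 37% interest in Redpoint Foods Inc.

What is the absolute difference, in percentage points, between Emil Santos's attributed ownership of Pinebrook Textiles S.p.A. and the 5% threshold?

By parent–child attribution (R1), Emil Santos is treated as also owning Idris Santos's interest in Redpoint Foods Inc, giving 31% + 37% = 68%.
By parent–child attribution (R1), Emil Santos is treated as owning Idris Santos's 16% interest in Vantage Shipping BV.
By parent–child attribution (R1), Emil Santos is treated as owning Idris Santos's 19% interest in Pinebrook Textiles S.p.A.
Chain via Redpoint Foods Inc. → Highfield Mining NL (R3): 68% × 79% × 23% = 12.3556% of Pinebrook Textiles S.p.A.
Chain via Vantage Shipping BV → Ridgefield Trust (R3): 16% × 86% × 54% = 7.4304% of Pinebrook Textiles S.p.A.
Direct interest in Pinebrook Textiles S.p.A: 19%.
Aggregating (R2): 12.3556% + 7.4304% + 19% = 38.786%.
38.786% exceeds the 5% threshold by 33.786 percentage points.

33.786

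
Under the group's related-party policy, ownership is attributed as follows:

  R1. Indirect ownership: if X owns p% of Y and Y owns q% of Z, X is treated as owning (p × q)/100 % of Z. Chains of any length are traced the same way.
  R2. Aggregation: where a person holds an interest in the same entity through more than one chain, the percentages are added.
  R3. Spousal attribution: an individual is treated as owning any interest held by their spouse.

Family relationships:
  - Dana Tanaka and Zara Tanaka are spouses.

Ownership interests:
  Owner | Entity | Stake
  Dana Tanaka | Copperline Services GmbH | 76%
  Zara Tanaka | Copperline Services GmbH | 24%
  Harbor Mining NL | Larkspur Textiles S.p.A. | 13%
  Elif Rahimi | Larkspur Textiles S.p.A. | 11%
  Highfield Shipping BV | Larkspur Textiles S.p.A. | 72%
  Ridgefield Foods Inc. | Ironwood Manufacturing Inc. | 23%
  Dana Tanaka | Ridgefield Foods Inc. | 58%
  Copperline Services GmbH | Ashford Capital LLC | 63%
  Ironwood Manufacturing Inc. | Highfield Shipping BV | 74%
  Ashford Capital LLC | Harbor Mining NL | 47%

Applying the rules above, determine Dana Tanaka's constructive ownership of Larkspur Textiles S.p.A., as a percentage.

10.956852%

By spousal attribution (R3), Dana Tanaka is treated as also owning Zara Tanaka's interest in Copperline Services GmbH, giving 76% + 24% = 100%.
Chain via Copperline Services GmbH → Ashford Capital LLC → Harbor Mining NL (R1): 100% × 63% × 47% × 13% = 3.8493% of Larkspur Textiles S.p.A.
Chain via Ridgefield Foods Inc. → Ironwood Manufacturing Inc. → Highfield Shipping BV (R1): 58% × 23% × 74% × 72% = 7.107552% of Larkspur Textiles S.p.A.
Aggregating (R2): 3.8493% + 7.107552% = 10.956852%.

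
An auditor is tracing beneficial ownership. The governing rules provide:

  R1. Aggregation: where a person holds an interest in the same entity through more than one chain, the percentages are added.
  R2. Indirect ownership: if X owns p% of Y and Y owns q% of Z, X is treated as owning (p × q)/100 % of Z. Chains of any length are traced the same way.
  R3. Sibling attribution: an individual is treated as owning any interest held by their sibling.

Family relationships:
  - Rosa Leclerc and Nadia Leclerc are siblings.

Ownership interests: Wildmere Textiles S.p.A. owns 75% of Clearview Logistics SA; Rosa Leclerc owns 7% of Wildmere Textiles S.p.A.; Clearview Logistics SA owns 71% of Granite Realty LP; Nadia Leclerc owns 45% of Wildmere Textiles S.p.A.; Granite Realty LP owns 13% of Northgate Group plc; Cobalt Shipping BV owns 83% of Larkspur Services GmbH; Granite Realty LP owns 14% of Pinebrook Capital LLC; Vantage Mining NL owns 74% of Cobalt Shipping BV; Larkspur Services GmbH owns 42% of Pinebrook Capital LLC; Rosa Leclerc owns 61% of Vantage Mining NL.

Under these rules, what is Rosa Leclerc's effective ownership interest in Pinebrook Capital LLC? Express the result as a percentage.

19.612404%

By sibling attribution (R3), Rosa Leclerc is treated as also owning Nadia Leclerc's interest in Wildmere Textiles S.p.A, giving 7% + 45% = 52%.
Chain via Vantage Mining NL → Cobalt Shipping BV → Larkspur Services GmbH (R2): 61% × 74% × 83% × 42% = 15.735804% of Pinebrook Capital LLC.
Chain via Wildmere Textiles S.p.A. → Clearview Logistics SA → Granite Realty LP (R2): 52% × 75% × 71% × 14% = 3.8766% of Pinebrook Capital LLC.
Aggregating (R1): 15.735804% + 3.8766% = 19.612404%.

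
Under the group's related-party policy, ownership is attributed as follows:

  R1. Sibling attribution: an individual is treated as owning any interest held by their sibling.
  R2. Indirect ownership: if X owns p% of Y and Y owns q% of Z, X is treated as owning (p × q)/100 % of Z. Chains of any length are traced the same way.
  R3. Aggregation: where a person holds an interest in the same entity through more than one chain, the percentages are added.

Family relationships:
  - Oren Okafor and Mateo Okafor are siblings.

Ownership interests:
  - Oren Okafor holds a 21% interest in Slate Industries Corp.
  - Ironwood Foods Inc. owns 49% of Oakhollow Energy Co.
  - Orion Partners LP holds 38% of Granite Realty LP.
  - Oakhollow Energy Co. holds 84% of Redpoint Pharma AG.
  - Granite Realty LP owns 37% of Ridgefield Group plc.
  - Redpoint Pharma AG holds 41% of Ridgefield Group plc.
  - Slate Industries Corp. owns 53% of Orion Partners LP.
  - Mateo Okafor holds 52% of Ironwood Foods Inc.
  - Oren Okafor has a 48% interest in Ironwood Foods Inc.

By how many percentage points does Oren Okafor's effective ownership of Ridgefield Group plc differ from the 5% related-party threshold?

By sibling attribution (R1), Oren Okafor is treated as also owning Mateo Okafor's interest in Ironwood Foods Inc, giving 48% + 52% = 100%.
Chain via Slate Industries Corp. → Orion Partners LP → Granite Realty LP (R2): 21% × 53% × 38% × 37% = 1.564878% of Ridgefield Group plc.
Chain via Ironwood Foods Inc. → Oakhollow Energy Co. → Redpoint Pharma AG (R2): 100% × 49% × 84% × 41% = 16.8756% of Ridgefield Group plc.
Aggregating (R3): 1.564878% + 16.8756% = 18.440478%.
18.440478% exceeds the 5% threshold by 13.440478 percentage points.

13.440478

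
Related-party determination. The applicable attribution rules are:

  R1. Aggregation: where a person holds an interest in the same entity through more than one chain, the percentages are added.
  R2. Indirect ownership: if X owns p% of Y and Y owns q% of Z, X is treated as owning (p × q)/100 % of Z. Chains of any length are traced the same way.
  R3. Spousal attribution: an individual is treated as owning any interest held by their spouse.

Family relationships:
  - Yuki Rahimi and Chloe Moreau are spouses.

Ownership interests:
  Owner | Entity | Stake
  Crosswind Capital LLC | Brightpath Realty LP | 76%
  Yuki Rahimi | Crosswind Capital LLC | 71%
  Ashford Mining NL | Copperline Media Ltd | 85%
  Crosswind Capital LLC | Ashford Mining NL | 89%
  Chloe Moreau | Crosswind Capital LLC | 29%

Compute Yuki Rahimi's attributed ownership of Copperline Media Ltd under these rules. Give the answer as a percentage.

75.65%

By spousal attribution (R3), Yuki Rahimi is treated as also owning Chloe Moreau's interest in Crosswind Capital LLC, giving 71% + 29% = 100%.
Chain via Crosswind Capital LLC → Ashford Mining NL (R2): 100% × 89% × 85% = 75.65% of Copperline Media Ltd.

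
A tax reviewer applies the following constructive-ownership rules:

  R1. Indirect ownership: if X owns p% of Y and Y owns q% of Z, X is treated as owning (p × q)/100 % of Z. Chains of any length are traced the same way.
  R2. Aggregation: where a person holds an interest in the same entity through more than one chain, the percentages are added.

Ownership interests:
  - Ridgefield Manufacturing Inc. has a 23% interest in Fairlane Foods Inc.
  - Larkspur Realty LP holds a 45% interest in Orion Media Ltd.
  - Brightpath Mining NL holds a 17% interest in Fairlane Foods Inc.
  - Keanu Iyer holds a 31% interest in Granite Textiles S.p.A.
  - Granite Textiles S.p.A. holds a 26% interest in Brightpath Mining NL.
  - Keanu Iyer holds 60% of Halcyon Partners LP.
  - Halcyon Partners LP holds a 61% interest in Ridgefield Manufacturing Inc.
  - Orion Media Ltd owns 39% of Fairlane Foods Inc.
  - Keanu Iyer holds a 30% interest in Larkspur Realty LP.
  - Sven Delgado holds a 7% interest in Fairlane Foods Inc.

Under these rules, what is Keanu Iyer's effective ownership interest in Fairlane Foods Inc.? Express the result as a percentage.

15.0532%

Chain via Larkspur Realty LP → Orion Media Ltd (R1): 30% × 45% × 39% = 5.265% of Fairlane Foods Inc.
Chain via Granite Textiles S.p.A. → Brightpath Mining NL (R1): 31% × 26% × 17% = 1.3702% of Fairlane Foods Inc.
Chain via Halcyon Partners LP → Ridgefield Manufacturing Inc. (R1): 60% × 61% × 23% = 8.418% of Fairlane Foods Inc.
Aggregating (R2): 5.265% + 1.3702% + 8.418% = 15.0532%.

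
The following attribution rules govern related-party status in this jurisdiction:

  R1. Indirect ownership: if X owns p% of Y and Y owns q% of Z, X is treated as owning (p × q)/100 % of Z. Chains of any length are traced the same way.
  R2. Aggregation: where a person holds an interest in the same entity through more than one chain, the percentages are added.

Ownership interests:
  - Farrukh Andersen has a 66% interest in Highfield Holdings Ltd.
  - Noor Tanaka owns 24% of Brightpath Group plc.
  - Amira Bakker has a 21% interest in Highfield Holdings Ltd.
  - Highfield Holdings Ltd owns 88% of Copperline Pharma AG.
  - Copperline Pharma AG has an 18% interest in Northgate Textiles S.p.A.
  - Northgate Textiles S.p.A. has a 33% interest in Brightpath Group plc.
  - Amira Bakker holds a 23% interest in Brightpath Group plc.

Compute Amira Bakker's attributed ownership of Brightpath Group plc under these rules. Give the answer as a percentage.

24.097712%

Chain via Highfield Holdings Ltd → Copperline Pharma AG → Northgate Textiles S.p.A. (R1): 21% × 88% × 18% × 33% = 1.097712% of Brightpath Group plc.
Direct interest in Brightpath Group plc: 23%.
Aggregating (R2): 1.097712% + 23% = 24.097712%.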